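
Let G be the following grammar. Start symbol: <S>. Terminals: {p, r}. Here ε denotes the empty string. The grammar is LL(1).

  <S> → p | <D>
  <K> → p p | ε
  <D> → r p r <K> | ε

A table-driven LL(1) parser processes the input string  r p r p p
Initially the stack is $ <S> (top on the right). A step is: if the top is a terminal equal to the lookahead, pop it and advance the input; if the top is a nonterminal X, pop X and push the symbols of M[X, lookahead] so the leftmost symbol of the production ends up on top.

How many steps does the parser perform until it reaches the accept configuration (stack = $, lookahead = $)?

step 1: stack=$ <S>  input=r p r p p $  — expand <S> → <D>
step 2: stack=$ <D>  input=r p r p p $  — expand <D> → r p r <K>
step 3: stack=$ <K> r p r  input=r p r p p $  — match r
step 4: stack=$ <K> r p  input=p r p p $  — match p
step 5: stack=$ <K> r  input=r p p $  — match r
step 6: stack=$ <K>  input=p p $  — expand <K> → p p
step 7: stack=$ p p  input=p p $  — match p
step 8: stack=$ p  input=p $  — match p
Accept reached after 8 steps.

8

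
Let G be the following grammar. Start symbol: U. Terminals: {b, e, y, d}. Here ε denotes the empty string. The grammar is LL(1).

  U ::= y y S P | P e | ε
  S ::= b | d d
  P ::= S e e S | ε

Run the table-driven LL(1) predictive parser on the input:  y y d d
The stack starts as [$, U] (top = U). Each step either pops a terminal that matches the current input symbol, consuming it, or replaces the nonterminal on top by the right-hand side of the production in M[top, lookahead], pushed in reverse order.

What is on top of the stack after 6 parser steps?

P

step 1: stack=$ U  input=y y d d $  — expand U ::= y y S P
step 2: stack=$ P S y y  input=y y d d $  — match y
step 3: stack=$ P S y  input=y d d $  — match y
step 4: stack=$ P S  input=d d $  — expand S ::= d d
step 5: stack=$ P d d  input=d d $  — match d
step 6: stack=$ P d  input=d $  — match d
Stack after step 6: $ P (top = P).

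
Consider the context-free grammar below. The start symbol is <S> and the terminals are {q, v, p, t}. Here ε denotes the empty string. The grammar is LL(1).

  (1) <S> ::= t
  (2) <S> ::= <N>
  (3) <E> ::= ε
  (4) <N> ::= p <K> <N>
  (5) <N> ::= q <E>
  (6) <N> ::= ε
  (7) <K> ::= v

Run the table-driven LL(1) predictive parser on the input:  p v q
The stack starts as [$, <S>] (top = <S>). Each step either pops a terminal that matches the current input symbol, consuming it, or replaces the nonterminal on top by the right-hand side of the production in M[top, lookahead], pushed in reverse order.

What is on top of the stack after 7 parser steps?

<E>

     Stack        Input    Action
  1  $ <S>        p v q $  expand <S> ::= <N>
  2  $ <N>        p v q $  expand <N> ::= p <K> <N>
  3  $ <N> <K> p  p v q $  match p
  4  $ <N> <K>    v q $    expand <K> ::= v
  5  $ <N> v      v q $    match v
  6  $ <N>        q $      expand <N> ::= q <E>
  7  $ <E> q      q $      match q
Stack after step 7: $ <E> (top = <E>).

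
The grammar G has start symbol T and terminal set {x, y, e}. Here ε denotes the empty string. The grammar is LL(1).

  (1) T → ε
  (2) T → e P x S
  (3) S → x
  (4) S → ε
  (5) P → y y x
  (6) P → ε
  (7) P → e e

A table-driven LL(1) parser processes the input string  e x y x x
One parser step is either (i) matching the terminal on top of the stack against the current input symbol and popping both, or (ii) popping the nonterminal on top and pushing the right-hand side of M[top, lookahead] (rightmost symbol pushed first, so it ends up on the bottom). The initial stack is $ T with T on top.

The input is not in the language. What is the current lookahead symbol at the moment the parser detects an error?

y

     Stack      Input        Action
  1  $ T        e x y x x $  expand T → e P x S
  2  $ S x P e  e x y x x $  match e
  3  $ S x P    x y x x $    expand P → ε
  4  $ S x      x y x x $    match x
  5  $ S        y x x $      error: M[S, y] is empty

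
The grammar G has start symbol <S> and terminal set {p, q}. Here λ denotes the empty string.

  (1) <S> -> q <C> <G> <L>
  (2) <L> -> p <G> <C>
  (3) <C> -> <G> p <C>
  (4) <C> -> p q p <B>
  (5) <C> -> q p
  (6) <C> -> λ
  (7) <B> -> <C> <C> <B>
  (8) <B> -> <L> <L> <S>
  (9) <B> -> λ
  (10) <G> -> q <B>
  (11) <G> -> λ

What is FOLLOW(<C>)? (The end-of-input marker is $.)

FIRST(<S>): from <S>->q <C> <G> <L> we get {q}. So FIRST(<S>) = {q}.
FIRST(<L>): from <L>->p <G> <C> we get {p}. So FIRST(<L>) = {p}.
FIRST(<G>): from <G>->q <B> we get {q}; from <G>->λ we get {λ}. So FIRST(<G>) = {λ, q}.
FIRST(<C>): from <C>-><G> p <C> we get {p, q}; from <C>->p q p <B> we get {p}; from <C>->q p we get {q}; from <C>->λ we get {λ}. So FIRST(<C>) = {λ, p, q}.
FIRST(<B>): from <B>-><C> <C> <B> we get {λ, p, q}; from <B>-><L> <L> <S> we get {p}; from <B>->λ we get {λ}. So FIRST(<B>) = {λ, p, q}.
FOLLOW(<S>) includes $ since <S> is the start symbol.
FOLLOW(<S>): in <B>-><L> <L> <S>, the suffix after <S> is empty, so FOLLOW(<S>) ⊇ FOLLOW(<B>) = {$, p, q}. Thus FOLLOW(<S>) = {$, p, q}.
FOLLOW(<L>): in <S>->q <C> <G> <L>, the suffix after <L> is empty, so FOLLOW(<L>) ⊇ FOLLOW(<S>) = {$, p, q}; in <B>-><L> <L> <S> (occurrence 1), <L> is followed by <L> <S> with FIRST {p}; in <B>-><L> <L> <S> (occurrence 2), <L> is followed by <S> with FIRST {q}. Thus FOLLOW(<L>) = {$, p, q}.
FOLLOW(<G>): in <S>->q <C> <G> <L>, <G> is followed by <L> with FIRST {p}; in <L>->p <G> <C>, <G> is followed by <C> with FIRST {λ, p, q}; in <L>->p <G> <C>, the suffix after <G> is nullable, so FOLLOW(<G>) ⊇ FOLLOW(<L>) = {$, p, q}; in <C>-><G> p <C>, <G> is followed by p <C> with FIRST {p}. Thus FOLLOW(<G>) = {$, p, q}.
FOLLOW(<C>): in <S>->q <C> <G> <L>, <C> is followed by <G> <L> with FIRST {p, q}; in <L>->p <G> <C>, the suffix after <C> is empty, so FOLLOW(<C>) ⊇ FOLLOW(<L>) = {$, p, q}; in <C>-><G> p <C>, the suffix after <C> is empty (adds nothing new); in <B>-><C> <C> <B> (occurrence 1), <C> is followed by <C> <B> with FIRST {λ, p, q}; in <B>-><C> <C> <B> (occurrence 1), the suffix after <C> is nullable, so FOLLOW(<C>) ⊇ FOLLOW(<B>) = {$, p, q}; in <B>-><C> <C> <B> (occurrence 2), <C> is followed by <B> with FIRST {λ, p, q}; in <B>-><C> <C> <B> (occurrence 2), the suffix after <C> is nullable, so FOLLOW(<C>) ⊇ FOLLOW(<B>) = {$, p, q}. Thus FOLLOW(<C>) = {$, p, q}.
FOLLOW(<B>): in <C>->p q p <B>, the suffix after <B> is empty, so FOLLOW(<B>) ⊇ FOLLOW(<C>) = {$, p, q}; in <B>-><C> <C> <B>, the suffix after <B> is empty (adds nothing new); in <G>->q <B>, the suffix after <B> is empty, so FOLLOW(<B>) ⊇ FOLLOW(<G>) = {$, p, q}. Thus FOLLOW(<B>) = {$, p, q}.

{$, p, q}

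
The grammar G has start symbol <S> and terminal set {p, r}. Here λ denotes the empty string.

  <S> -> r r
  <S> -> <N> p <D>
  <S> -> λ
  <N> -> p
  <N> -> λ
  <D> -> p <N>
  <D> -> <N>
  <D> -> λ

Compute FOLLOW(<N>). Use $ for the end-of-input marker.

{$, p}

FIRST(<N>): from <N>->p we get {p}; from <N>->λ we get {λ}. So FIRST(<N>) = {λ, p}.
FIRST(<S>): from <S>->r r we get {r}; from <S>-><N> p <D> we get {p}; from <S>->λ we get {λ}. So FIRST(<S>) = {λ, p, r}.
FIRST(<D>): from <D>->p <N> we get {p}; from <D>-><N> we get {λ, p}; from <D>->λ we get {λ}. So FIRST(<D>) = {λ, p}.
FOLLOW(<S>) includes $ since <S> is the start symbol.
FOLLOW(<S>): <S> appears on no right-hand side. Thus FOLLOW(<S>) = {$}.
FOLLOW(<D>): in <S>-><N> p <D>, the suffix after <D> is empty, so FOLLOW(<D>) ⊇ FOLLOW(<S>) = {$}. Thus FOLLOW(<D>) = {$}.
FOLLOW(<N>): in <S>-><N> p <D>, <N> is followed by p <D> with FIRST {p}; in <D>->p <N>, the suffix after <N> is empty, so FOLLOW(<N>) ⊇ FOLLOW(<D>) = {$}; in <D>-><N>, the suffix after <N> is empty, so FOLLOW(<N>) ⊇ FOLLOW(<D>) = {$}. Thus FOLLOW(<N>) = {$, p}.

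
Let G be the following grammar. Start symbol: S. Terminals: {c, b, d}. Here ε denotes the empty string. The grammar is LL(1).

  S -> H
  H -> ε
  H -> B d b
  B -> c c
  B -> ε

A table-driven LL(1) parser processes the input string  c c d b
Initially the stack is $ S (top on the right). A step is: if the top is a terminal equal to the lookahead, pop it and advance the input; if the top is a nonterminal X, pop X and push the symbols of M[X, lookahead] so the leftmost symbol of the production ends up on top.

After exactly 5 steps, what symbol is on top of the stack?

     Stack      Input      Action
  1  $ S        c c d b $  expand S -> H
  2  $ H        c c d b $  expand H -> B d b
  3  $ b d B    c c d b $  expand B -> c c
  4  $ b d c c  c c d b $  match c
  5  $ b d c    c d b $    match c
Stack after step 5: $ b d (top = d).

d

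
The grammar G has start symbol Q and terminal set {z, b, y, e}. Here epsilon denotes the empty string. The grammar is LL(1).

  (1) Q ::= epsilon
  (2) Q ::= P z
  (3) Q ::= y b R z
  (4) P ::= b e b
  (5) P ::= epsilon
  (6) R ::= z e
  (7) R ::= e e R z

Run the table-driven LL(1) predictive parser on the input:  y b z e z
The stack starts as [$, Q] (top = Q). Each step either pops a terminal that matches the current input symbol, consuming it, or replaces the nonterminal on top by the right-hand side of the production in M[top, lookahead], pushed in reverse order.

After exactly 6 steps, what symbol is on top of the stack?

step 1: stack=$ Q  input=y b z e z $  — expand Q ::= y b R z
step 2: stack=$ z R b y  input=y b z e z $  — match y
step 3: stack=$ z R b  input=b z e z $  — match b
step 4: stack=$ z R  input=z e z $  — expand R ::= z e
step 5: stack=$ z e z  input=z e z $  — match z
step 6: stack=$ z e  input=e z $  — match e
Stack after step 6: $ z (top = z).

z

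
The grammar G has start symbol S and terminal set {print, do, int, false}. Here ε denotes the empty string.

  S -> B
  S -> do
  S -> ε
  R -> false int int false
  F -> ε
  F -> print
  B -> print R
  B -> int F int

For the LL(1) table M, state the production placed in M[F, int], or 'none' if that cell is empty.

F -> ε

FIRST(R) = {false}
FIRST(F) = {ε, print}
FIRST(B) = {int, print}
FIRST(S) = {ε, do, int, print}  (via B)
FOLLOW(S) includes $ since S is the start symbol.
FOLLOW(F): in B->int F int, F is followed by int with FIRST {int}. Thus FOLLOW(F) = {int}.
For F -> ε: FIRST(ε) = {ε}, so it goes in M[F, t] for t ∈ {}; since ε ∈ FIRST, also for every t ∈ FOLLOW(F) = {int}.
For F -> print: FIRST(print) = {print}, so it goes in M[F, t] for t ∈ {print}.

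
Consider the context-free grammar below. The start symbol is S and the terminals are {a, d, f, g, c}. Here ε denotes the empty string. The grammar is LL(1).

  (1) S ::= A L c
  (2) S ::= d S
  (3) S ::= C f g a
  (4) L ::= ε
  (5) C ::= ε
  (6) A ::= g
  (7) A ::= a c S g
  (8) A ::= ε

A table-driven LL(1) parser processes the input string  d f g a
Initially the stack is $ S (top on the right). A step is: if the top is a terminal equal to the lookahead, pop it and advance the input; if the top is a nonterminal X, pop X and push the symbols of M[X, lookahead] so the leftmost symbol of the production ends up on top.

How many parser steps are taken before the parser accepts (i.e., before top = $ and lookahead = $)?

step 1: stack=$ S  input=d f g a $  — expand S ::= d S
step 2: stack=$ S d  input=d f g a $  — match d
step 3: stack=$ S  input=f g a $  — expand S ::= C f g a
step 4: stack=$ a g f C  input=f g a $  — expand C ::= ε
step 5: stack=$ a g f  input=f g a $  — match f
step 6: stack=$ a g  input=g a $  — match g
step 7: stack=$ a  input=a $  — match a
Accept reached after 7 steps.

7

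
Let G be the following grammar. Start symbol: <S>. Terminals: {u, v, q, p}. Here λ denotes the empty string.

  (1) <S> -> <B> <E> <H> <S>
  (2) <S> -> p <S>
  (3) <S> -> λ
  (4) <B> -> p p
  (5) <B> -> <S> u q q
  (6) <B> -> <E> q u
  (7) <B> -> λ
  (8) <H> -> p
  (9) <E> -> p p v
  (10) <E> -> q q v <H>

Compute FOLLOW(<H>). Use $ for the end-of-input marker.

FIRST(<H>) = {p}
FIRST(<E>) = {p, q}
FIRST(<S>) = {λ, p, q, u}  (via <B> <E> <H> <S>)
FIRST(<B>) = {λ, p, q, u}  (via <S> u q q, <E> q u)
FOLLOW(<S>) includes $ since <S> is the start symbol.
FOLLOW(<S>): in <S>-><B> <E> <H> <S>, the suffix after <S> is empty (adds nothing new); in <S>->p <S>, the suffix after <S> is empty (adds nothing new); in <B>-><S> u q q, <S> is followed by u q q with FIRST {u}. Thus FOLLOW(<S>) = {$, u}.
FOLLOW(<B>): in <S>-><B> <E> <H> <S>, <B> is followed by <E> <H> <S> with FIRST {p, q}. Thus FOLLOW(<B>) = {p, q}.
FOLLOW(<E>): in <S>-><B> <E> <H> <S>, <E> is followed by <H> <S> with FIRST {p}; in <B>-><E> q u, <E> is followed by q u with FIRST {q}. Thus FOLLOW(<E>) = {p, q}.
FOLLOW(<H>): in <S>-><B> <E> <H> <S>, <H> is followed by <S> with FIRST {λ, p, q, u}; in <S>-><B> <E> <H> <S>, the suffix after <H> is nullable, so FOLLOW(<H>) ⊇ FOLLOW(<S>) = {$, u}; in <E>->q q v <H>, the suffix after <H> is empty, so FOLLOW(<H>) ⊇ FOLLOW(<E>) = {p, q}. Thus FOLLOW(<H>) = {$, p, q, u}.

{$, p, q, u}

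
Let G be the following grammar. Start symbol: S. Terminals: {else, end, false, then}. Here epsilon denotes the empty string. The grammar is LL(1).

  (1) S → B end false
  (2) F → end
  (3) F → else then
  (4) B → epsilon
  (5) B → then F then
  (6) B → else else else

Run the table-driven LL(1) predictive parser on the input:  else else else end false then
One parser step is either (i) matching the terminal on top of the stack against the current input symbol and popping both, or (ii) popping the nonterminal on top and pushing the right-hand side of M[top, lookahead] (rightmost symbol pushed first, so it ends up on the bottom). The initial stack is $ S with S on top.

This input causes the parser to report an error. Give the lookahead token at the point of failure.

then

     Stack                       Input                            Action
  1  $ S                         else else else end false then $  expand S → B end false
  2  $ false end B               else else else end false then $  expand B → else else else
  3  $ false end else else else  else else else end false then $  match else
  4  $ false end else else       else else end false then $       match else
  5  $ false end else            else end false then $            match else
  6  $ false end                 end false then $                 match end
  7  $ false                     false then $                     match false
  8  $                           then $                           error: stack empty but input remains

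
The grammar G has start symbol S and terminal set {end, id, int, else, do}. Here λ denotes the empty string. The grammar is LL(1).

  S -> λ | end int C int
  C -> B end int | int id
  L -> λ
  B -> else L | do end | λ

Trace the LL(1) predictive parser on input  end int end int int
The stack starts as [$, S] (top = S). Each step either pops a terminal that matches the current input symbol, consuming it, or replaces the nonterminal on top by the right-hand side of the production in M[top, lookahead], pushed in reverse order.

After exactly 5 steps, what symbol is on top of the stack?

end

     Stack            Input                  Action
  1  $ S              end int end int int $  expand S -> end int C int
  2  $ int C int end  end int end int int $  match end
  3  $ int C int      int end int int $      match int
  4  $ int C          end int int $          expand C -> B end int
  5  $ int int end B  end int int $          expand B -> λ
Stack after step 5: $ int int end (top = end).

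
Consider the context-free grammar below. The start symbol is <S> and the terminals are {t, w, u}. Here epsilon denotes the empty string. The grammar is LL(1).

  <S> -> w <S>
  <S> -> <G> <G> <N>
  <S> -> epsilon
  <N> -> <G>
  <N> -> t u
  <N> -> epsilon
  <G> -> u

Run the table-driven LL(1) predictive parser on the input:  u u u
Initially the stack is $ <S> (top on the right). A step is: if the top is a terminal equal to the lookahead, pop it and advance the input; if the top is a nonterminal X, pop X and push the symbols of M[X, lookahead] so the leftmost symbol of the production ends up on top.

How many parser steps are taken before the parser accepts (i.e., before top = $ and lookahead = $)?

     Stack          Input    Action
  1  $ <S>          u u u $  expand <S> -> <G> <G> <N>
  2  $ <N> <G> <G>  u u u $  expand <G> -> u
  3  $ <N> <G> u    u u u $  match u
  4  $ <N> <G>      u u $    expand <G> -> u
  5  $ <N> u        u u $    match u
  6  $ <N>          u $      expand <N> -> <G>
  7  $ <G>          u $      expand <G> -> u
  8  $ u            u $      match u
Accept reached after 8 steps.

8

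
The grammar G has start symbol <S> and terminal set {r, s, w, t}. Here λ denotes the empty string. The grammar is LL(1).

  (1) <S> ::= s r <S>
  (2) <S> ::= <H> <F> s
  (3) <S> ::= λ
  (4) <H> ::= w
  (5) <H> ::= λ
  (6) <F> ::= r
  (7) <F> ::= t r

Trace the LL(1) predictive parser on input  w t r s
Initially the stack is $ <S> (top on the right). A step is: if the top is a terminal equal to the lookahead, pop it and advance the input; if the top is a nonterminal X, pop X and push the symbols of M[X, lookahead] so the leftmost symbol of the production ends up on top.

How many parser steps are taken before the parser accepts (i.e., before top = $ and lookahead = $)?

7

     Stack        Input      Action
  1  $ <S>        w t r s $  expand <S> ::= <H> <F> s
  2  $ s <F> <H>  w t r s $  expand <H> ::= w
  3  $ s <F> w    w t r s $  match w
  4  $ s <F>      t r s $    expand <F> ::= t r
  5  $ s r t      t r s $    match t
  6  $ s r        r s $      match r
  7  $ s          s $        match s
Accept reached after 7 steps.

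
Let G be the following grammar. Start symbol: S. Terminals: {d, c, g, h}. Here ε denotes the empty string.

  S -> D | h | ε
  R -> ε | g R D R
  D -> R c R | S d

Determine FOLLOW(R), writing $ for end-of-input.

{$, c, d, g, h}

FIRST(R) = {ε, g}
FIRST(S) = {ε, c, d, g, h}  (via D)
FIRST(D) = {c, d, g, h}  (via R c R, S d)
FOLLOW(S) includes $ since S is the start symbol.
FOLLOW(S): in D->S d, S is followed by d with FIRST {d}. Thus FOLLOW(S) = {$, d}.
FOLLOW(R): in R->g R D R (occurrence 1), R is followed by D R with FIRST {c, d, g, h}; in R->g R D R (occurrence 2), the suffix after R is empty (adds nothing new); in D->R c R (occurrence 1), R is followed by c R with FIRST {c}; in D->R c R (occurrence 2), the suffix after R is empty, so FOLLOW(R) ⊇ FOLLOW(D) = {$, c, d, g, h}. Thus FOLLOW(R) = {$, c, d, g, h}.
FOLLOW(D): in S->D, the suffix after D is empty, so FOLLOW(D) ⊇ FOLLOW(S) = {$, d}; in R->g R D R, D is followed by R with FIRST {ε, g}; in R->g R D R, the suffix after D is nullable, so FOLLOW(D) ⊇ FOLLOW(R) = {$, c, d, g, h}. Thus FOLLOW(D) = {$, c, d, g, h}.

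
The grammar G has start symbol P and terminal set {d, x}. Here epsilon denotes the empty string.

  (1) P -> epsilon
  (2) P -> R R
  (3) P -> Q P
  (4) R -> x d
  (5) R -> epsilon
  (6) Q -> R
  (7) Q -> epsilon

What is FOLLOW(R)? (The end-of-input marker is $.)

FIRST(R) = {epsilon, x}
FIRST(Q) = {epsilon, x}  (via R)
FIRST(P) = {epsilon, x}  (via R R, Q P)
FOLLOW(P) includes $ since P is the start symbol.
FOLLOW(P): in P->Q P, the suffix after P is empty (adds nothing new). Thus FOLLOW(P) = {$}.
FOLLOW(Q): in P->Q P, Q is followed by P with FIRST {epsilon, x}; in P->Q P, the suffix after Q is nullable, so FOLLOW(Q) ⊇ FOLLOW(P) = {$}. Thus FOLLOW(Q) = {$, x}.
FOLLOW(R): in P->R R (occurrence 1), R is followed by R with FIRST {epsilon, x}; in P->R R (occurrence 1), the suffix after R is nullable, so FOLLOW(R) ⊇ FOLLOW(P) = {$}; in P->R R (occurrence 2), the suffix after R is empty, so FOLLOW(R) ⊇ FOLLOW(P) = {$}; in Q->R, the suffix after R is empty, so FOLLOW(R) ⊇ FOLLOW(Q) = {$, x}. Thus FOLLOW(R) = {$, x}.

{$, x}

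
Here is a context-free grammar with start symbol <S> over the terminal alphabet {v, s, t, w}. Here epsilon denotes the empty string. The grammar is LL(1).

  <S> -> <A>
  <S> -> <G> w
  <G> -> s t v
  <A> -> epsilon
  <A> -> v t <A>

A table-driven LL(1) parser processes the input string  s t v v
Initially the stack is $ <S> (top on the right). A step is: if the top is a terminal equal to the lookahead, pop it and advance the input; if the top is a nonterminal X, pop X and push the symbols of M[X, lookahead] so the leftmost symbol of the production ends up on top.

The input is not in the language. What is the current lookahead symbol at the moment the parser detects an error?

step 1: stack=$ <S>  input=s t v v $  — expand <S> -> <G> w
step 2: stack=$ w <G>  input=s t v v $  — expand <G> -> s t v
step 3: stack=$ w v t s  input=s t v v $  — match s
step 4: stack=$ w v t  input=t v v $  — match t
step 5: stack=$ w v  input=v v $  — match v
step 6: stack=$ w  input=v $  — error: top is terminal w but lookahead is v

v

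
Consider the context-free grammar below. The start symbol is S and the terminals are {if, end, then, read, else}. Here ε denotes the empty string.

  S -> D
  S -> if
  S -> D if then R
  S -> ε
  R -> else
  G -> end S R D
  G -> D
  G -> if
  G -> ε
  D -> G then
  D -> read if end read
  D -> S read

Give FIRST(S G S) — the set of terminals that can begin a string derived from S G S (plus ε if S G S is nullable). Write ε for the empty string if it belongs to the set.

{ε, end, if, read, then}

FIRST(R) = {else}
FIRST(S) = {ε, end, if, read, then}  (via D, D if then R)
FIRST(G) = {ε, end, if, read, then}  (via D)
FIRST(D) = {end, if, read, then}  (via G then, S read)
FIRST(S G S): take FIRST of each symbol in turn, carrying on past any symbol whose FIRST contains ε; result {ε, end, if, read, then}.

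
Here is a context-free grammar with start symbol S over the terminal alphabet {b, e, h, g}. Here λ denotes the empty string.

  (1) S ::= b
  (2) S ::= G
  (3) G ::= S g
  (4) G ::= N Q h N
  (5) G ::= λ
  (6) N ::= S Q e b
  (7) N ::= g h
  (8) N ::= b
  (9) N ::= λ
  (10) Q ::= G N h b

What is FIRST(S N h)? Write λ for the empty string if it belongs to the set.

FIRST(S): from S::=b we get {b}; from S::=G we get {λ, b, g, h}. So FIRST(S) = {λ, b, g, h}.
FIRST(G): from G::=S g we get {b, g, h}; from G::=N Q h N we get {b, g, h}; from G::=λ we get {λ}. So FIRST(G) = {λ, b, g, h}.
FIRST(N): from N::=S Q e b we get {b, g, h}; from N::=g h we get {g}; from N::=b we get {b}; from N::=λ we get {λ}. So FIRST(N) = {λ, b, g, h}.
FIRST(Q): from Q::=G N h b we get {b, g, h}. So FIRST(Q) = {b, g, h}.
FIRST(S N h): take FIRST of each symbol in turn, carrying on past any symbol whose FIRST contains λ; result {b, g, h}.

{b, g, h}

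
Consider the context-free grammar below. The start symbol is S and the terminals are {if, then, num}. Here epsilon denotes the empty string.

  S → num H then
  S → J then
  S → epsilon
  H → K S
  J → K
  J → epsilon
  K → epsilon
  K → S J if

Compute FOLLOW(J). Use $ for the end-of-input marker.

FIRST(S): from S→num H then we get {num}; from S→J then we get {if, num, then}; from S→epsilon we get {epsilon}. So FIRST(S) = {epsilon, if, num, then}.
FIRST(H): from H→K S we get {epsilon, if, num, then}. So FIRST(H) = {epsilon, if, num, then}.
FIRST(J): from J→K we get {epsilon, if, num, then}; from J→epsilon we get {epsilon}. So FIRST(J) = {epsilon, if, num, then}.
FIRST(K): from K→epsilon we get {epsilon}; from K→S J if we get {if, num, then}. So FIRST(K) = {epsilon, if, num, then}.
FOLLOW(S) includes $ since S is the start symbol.
FOLLOW(H): in S→num H then, H is followed by then with FIRST {then}. Thus FOLLOW(H) = {then}.
FOLLOW(S): in H→K S, the suffix after S is empty, so FOLLOW(S) ⊇ FOLLOW(H) = {then}; in K→S J if, S is followed by J if with FIRST {if, num, then}. Thus FOLLOW(S) = {$, if, num, then}.
FOLLOW(J): in S→J then, J is followed by then with FIRST {then}; in K→S J if, J is followed by if with FIRST {if}. Thus FOLLOW(J) = {if, then}.
FOLLOW(K): in H→K S, K is followed by S with FIRST {epsilon, if, num, then}; in H→K S, the suffix after K is nullable, so FOLLOW(K) ⊇ FOLLOW(H) = {then}; in J→K, the suffix after K is empty, so FOLLOW(K) ⊇ FOLLOW(J) = {if, then}. Thus FOLLOW(K) = {if, num, then}.

{if, then}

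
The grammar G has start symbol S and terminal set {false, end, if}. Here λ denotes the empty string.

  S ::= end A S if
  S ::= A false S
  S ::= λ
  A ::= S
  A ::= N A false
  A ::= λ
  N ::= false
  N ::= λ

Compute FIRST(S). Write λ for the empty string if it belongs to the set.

{λ, end, false}

FIRST(N): from N::=false we get {false}; from N::=λ we get {λ}. So FIRST(N) = {λ, false}.
FIRST(S): from S::=end A S if we get {end}; from S::=A false S we get {end, false}; from S::=λ we get {λ}. So FIRST(S) = {λ, end, false}.
FIRST(A): from A::=S we get {λ, end, false}; from A::=N A false we get {end, false}; from A::=λ we get {λ}. So FIRST(A) = {λ, end, false}.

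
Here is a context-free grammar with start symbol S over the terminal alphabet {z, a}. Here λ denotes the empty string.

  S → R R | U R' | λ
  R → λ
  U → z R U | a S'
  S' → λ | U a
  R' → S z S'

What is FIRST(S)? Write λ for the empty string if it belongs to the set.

{λ, a, z}

FIRST(R) = {λ}
FIRST(U) = {a, z}
FIRST(S) = {λ, a, z}  (via R R, U R')
FIRST(S') = {λ, a, z}  (via U a)
FIRST(R') = {a, z}  (via S z S')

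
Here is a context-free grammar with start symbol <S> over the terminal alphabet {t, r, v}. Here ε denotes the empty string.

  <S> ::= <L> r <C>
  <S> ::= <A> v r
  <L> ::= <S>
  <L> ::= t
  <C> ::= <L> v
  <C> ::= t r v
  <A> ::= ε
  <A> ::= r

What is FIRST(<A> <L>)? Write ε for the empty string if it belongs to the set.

FIRST(<A>): from <A>::=ε we get {ε}; from <A>::=r we get {r}. So FIRST(<A>) = {ε, r}.
FIRST(<S>): from <S>::=<L> r <C> we get {r, t, v}; from <S>::=<A> v r we get {r, v}. So FIRST(<S>) = {r, t, v}.
FIRST(<L>): from <L>::=<S> we get {r, t, v}; from <L>::=t we get {t}. So FIRST(<L>) = {r, t, v}.
FIRST(<C>): from <C>::=<L> v we get {r, t, v}; from <C>::=t r v we get {t}. So FIRST(<C>) = {r, t, v}.
FIRST(<A> <L>): take FIRST of each symbol in turn, carrying on past any symbol whose FIRST contains ε; result {r, t, v}.

{r, t, v}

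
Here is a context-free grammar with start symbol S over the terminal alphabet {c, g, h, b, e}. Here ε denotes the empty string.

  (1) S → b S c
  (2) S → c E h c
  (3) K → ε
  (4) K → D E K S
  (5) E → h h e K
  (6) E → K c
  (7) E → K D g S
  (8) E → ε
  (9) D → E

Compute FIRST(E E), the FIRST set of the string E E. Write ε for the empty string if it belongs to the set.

FIRST(S): from S→b S c we get {b}; from S→c E h c we get {c}. So FIRST(S) = {b, c}.
FIRST(K): from K→ε we get {ε}; from K→D E K S we get {b, c, g, h}. So FIRST(K) = {ε, b, c, g, h}.
FIRST(E): from E→h h e K we get {h}; from E→K c we get {b, c, g, h}; from E→K D g S we get {b, c, g, h}; from E→ε we get {ε}. So FIRST(E) = {ε, b, c, g, h}.
FIRST(D): from D→E we get {ε, b, c, g, h}. So FIRST(D) = {ε, b, c, g, h}.
FIRST(E E): take FIRST of each symbol in turn, carrying on past any symbol whose FIRST contains ε; result {ε, b, c, g, h}.

{ε, b, c, g, h}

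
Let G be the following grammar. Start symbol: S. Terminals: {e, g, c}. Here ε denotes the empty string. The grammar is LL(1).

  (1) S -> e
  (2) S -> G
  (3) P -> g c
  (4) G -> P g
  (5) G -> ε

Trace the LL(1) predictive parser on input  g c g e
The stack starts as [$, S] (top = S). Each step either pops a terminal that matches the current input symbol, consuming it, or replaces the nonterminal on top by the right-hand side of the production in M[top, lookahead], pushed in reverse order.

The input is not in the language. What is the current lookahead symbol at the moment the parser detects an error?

step 1: stack=$ S  input=g c g e $  — expand S -> G
step 2: stack=$ G  input=g c g e $  — expand G -> P g
step 3: stack=$ g P  input=g c g e $  — expand P -> g c
step 4: stack=$ g c g  input=g c g e $  — match g
step 5: stack=$ g c  input=c g e $  — match c
step 6: stack=$ g  input=g e $  — match g
step 7: stack=$  input=e $  — error: stack empty but input remains

e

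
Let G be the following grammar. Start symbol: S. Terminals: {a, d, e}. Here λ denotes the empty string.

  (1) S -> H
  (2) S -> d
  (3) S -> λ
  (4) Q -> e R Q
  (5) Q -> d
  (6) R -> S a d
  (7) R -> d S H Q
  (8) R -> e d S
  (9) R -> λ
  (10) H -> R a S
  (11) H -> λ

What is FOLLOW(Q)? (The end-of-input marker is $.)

FIRST(Q) = {d, e}
FIRST(S) = {λ, a, d, e}  (via H)
FIRST(R) = {λ, a, d, e}  (via S a d)
FIRST(H) = {λ, a, d, e}  (via R a S)
FOLLOW(S) includes $ since S is the start symbol.
FOLLOW(R): in Q->e R Q, R is followed by Q with FIRST {d, e}; in H->R a S, R is followed by a S with FIRST {a}. Thus FOLLOW(R) = {a, d, e}.
FOLLOW(Q): in Q->e R Q, the suffix after Q is empty (adds nothing new); in R->d S H Q, the suffix after Q is empty, so FOLLOW(Q) ⊇ FOLLOW(R) = {a, d, e}. Thus FOLLOW(Q) = {a, d, e}.
FOLLOW(S): in R->S a d, S is followed by a d with FIRST {a}; in R->d S H Q, S is followed by H Q with FIRST {a, d, e}; in R->e d S, the suffix after S is empty, so FOLLOW(S) ⊇ FOLLOW(R) = {a, d, e}; in H->R a S, the suffix after S is empty, so FOLLOW(S) ⊇ FOLLOW(H) = {$, a, d, e}. Thus FOLLOW(S) = {$, a, d, e}.
FOLLOW(H): in S->H, the suffix after H is empty, so FOLLOW(H) ⊇ FOLLOW(S) = {$, a, d, e}; in R->d S H Q, H is followed by Q with FIRST {d, e}. Thus FOLLOW(H) = {$, a, d, e}.

{a, d, e}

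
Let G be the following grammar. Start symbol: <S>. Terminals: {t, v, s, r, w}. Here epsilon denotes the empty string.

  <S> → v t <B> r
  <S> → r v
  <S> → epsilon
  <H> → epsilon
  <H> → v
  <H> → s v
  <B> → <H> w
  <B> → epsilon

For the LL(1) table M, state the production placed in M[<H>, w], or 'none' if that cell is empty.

<H> → epsilon

FIRST(<S>): from <S>→v t <B> r we get {v}; from <S>→r v we get {r}; from <S>→epsilon we get {epsilon}. So FIRST(<S>) = {epsilon, r, v}.
FIRST(<H>): from <H>→epsilon we get {epsilon}; from <H>→v we get {v}; from <H>→s v we get {s}. So FIRST(<H>) = {epsilon, s, v}.
FIRST(<B>): from <B>→<H> w we get {s, v, w}; from <B>→epsilon we get {epsilon}. So FIRST(<B>) = {epsilon, s, v, w}.
FOLLOW(<S>) includes $ since <S> is the start symbol.
FOLLOW(<H>): in <B>→<H> w, <H> is followed by w with FIRST {w}. Thus FOLLOW(<H>) = {w}.
For <H> → epsilon: FIRST(epsilon) = {epsilon}, so it goes in M[<H>, t] for t ∈ {}; since epsilon ∈ FIRST, also for every t ∈ FOLLOW(<H>) = {w}.
For <H> → v: FIRST(v) = {v}, so it goes in M[<H>, t] for t ∈ {v}.
For <H> → s v: FIRST(s v) = {s}, so it goes in M[<H>, t] for t ∈ {s}.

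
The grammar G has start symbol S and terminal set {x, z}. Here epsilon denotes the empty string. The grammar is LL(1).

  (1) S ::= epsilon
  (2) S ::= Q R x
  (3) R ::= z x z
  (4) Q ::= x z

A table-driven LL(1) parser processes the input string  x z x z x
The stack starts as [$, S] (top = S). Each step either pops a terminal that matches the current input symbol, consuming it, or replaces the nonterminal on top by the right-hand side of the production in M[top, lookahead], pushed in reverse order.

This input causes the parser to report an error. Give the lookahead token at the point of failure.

x

step 1: stack=$ S  input=x z x z x $  — expand S ::= Q R x
step 2: stack=$ x R Q  input=x z x z x $  — expand Q ::= x z
step 3: stack=$ x R z x  input=x z x z x $  — match x
step 4: stack=$ x R z  input=z x z x $  — match z
step 5: stack=$ x R  input=x z x $  — error: M[R, x] is empty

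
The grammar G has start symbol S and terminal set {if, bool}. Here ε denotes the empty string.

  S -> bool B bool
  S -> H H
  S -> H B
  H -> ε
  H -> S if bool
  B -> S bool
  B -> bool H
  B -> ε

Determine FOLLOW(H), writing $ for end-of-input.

FIRST(S): from S->bool B bool we get {bool}; from S->H H we get {ε, bool, if}; from S->H B we get {ε, bool, if}. So FIRST(S) = {ε, bool, if}.
FIRST(H): from H->ε we get {ε}; from H->S if bool we get {bool, if}. So FIRST(H) = {ε, bool, if}.
FIRST(B): from B->S bool we get {bool, if}; from B->bool H we get {bool}; from B->ε we get {ε}. So FIRST(B) = {ε, bool, if}.
FOLLOW(S) includes $ since S is the start symbol.
FOLLOW(S): in H->S if bool, S is followed by if bool with FIRST {if}; in B->S bool, S is followed by bool with FIRST {bool}. Thus FOLLOW(S) = {$, bool, if}.
FOLLOW(B): in S->bool B bool, B is followed by bool with FIRST {bool}; in S->H B, the suffix after B is empty, so FOLLOW(B) ⊇ FOLLOW(S) = {$, bool, if}. Thus FOLLOW(B) = {$, bool, if}.
FOLLOW(H): in S->H H (occurrence 1), H is followed by H with FIRST {ε, bool, if}; in S->H H (occurrence 1), the suffix after H is nullable, so FOLLOW(H) ⊇ FOLLOW(S) = {$, bool, if}; in S->H H (occurrence 2), the suffix after H is empty, so FOLLOW(H) ⊇ FOLLOW(S) = {$, bool, if}; in S->H B, H is followed by B with FIRST {ε, bool, if}; in S->H B, the suffix after H is nullable, so FOLLOW(H) ⊇ FOLLOW(S) = {$, bool, if}; in B->bool H, the suffix after H is empty, so FOLLOW(H) ⊇ FOLLOW(B) = {$, bool, if}. Thus FOLLOW(H) = {$, bool, if}.

{$, bool, if}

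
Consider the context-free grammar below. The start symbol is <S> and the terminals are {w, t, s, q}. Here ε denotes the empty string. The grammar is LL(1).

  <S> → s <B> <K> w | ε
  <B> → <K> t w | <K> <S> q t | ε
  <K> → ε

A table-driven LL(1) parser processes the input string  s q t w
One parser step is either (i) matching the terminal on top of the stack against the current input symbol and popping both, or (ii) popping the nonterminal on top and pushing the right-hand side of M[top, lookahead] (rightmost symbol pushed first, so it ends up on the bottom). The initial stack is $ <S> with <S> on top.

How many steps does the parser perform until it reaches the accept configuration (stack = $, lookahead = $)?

9

     Stack                Input      Action
  1  $ <S>                s q t w $  expand <S> → s <B> <K> w
  2  $ w <K> <B> s        s q t w $  match s
  3  $ w <K> <B>          q t w $    expand <B> → <K> <S> q t
  4  $ w <K> t q <S> <K>  q t w $    expand <K> → ε
  5  $ w <K> t q <S>      q t w $    expand <S> → ε
  6  $ w <K> t q          q t w $    match q
  7  $ w <K> t            t w $      match t
  8  $ w <K>              w $        expand <K> → ε
  9  $ w                  w $        match w
Accept reached after 9 steps.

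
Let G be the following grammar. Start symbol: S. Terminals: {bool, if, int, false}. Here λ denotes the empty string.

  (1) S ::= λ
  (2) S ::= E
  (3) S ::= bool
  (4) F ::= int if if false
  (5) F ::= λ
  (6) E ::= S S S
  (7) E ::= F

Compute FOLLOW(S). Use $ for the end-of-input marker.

FIRST(F): from F::=int if if false we get {int}; from F::=λ we get {λ}. So FIRST(F) = {λ, int}.
FIRST(S): from S::=λ we get {λ}; from S::=E we get {λ, bool, int}; from S::=bool we get {bool}. So FIRST(S) = {λ, bool, int}.
FIRST(E): from E::=S S S we get {λ, bool, int}; from E::=F we get {λ, int}. So FIRST(E) = {λ, bool, int}.
FOLLOW(S) includes $ since S is the start symbol.
FOLLOW(S): in E::=S S S (occurrence 1), S is followed by S S with FIRST {λ, bool, int}; in E::=S S S (occurrence 1), the suffix after S is nullable, so FOLLOW(S) ⊇ FOLLOW(E) = {$, bool, int}; in E::=S S S (occurrence 2), S is followed by S with FIRST {λ, bool, int}; in E::=S S S (occurrence 2), the suffix after S is nullable, so FOLLOW(S) ⊇ FOLLOW(E) = {$, bool, int}; in E::=S S S (occurrence 3), the suffix after S is empty, so FOLLOW(S) ⊇ FOLLOW(E) = {$, bool, int}. Thus FOLLOW(S) = {$, bool, int}.
FOLLOW(E): in S::=E, the suffix after E is empty, so FOLLOW(E) ⊇ FOLLOW(S) = {$, bool, int}. Thus FOLLOW(E) = {$, bool, int}.
FOLLOW(F): in E::=F, the suffix after F is empty, so FOLLOW(F) ⊇ FOLLOW(E) = {$, bool, int}. Thus FOLLOW(F) = {$, bool, int}.

{$, bool, int}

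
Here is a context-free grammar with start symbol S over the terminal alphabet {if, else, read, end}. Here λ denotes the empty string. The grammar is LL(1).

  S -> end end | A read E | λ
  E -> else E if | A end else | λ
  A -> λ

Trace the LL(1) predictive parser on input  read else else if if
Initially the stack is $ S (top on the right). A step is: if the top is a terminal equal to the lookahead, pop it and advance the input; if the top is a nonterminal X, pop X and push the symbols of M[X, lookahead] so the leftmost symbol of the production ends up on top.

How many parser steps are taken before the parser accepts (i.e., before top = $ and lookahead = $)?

step 1: stack=$ S  input=read else else if if $  — expand S -> A read E
step 2: stack=$ E read A  input=read else else if if $  — expand A -> λ
step 3: stack=$ E read  input=read else else if if $  — match read
step 4: stack=$ E  input=else else if if $  — expand E -> else E if
step 5: stack=$ if E else  input=else else if if $  — match else
step 6: stack=$ if E  input=else if if $  — expand E -> else E if
step 7: stack=$ if if E else  input=else if if $  — match else
step 8: stack=$ if if E  input=if if $  — expand E -> λ
step 9: stack=$ if if  input=if if $  — match if
step 10: stack=$ if  input=if $  — match if
Accept reached after 10 steps.

10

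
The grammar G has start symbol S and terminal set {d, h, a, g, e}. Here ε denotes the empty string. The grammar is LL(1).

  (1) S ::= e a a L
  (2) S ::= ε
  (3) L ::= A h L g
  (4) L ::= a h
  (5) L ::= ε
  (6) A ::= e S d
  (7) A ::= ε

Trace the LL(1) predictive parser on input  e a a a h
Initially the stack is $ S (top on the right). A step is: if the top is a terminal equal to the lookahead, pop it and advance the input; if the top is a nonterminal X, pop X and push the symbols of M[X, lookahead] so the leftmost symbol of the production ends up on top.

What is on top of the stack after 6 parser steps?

step 1: stack=$ S  input=e a a a h $  — expand S ::= e a a L
step 2: stack=$ L a a e  input=e a a a h $  — match e
step 3: stack=$ L a a  input=a a a h $  — match a
step 4: stack=$ L a  input=a a h $  — match a
step 5: stack=$ L  input=a h $  — expand L ::= a h
step 6: stack=$ h a  input=a h $  — match a
Stack after step 6: $ h (top = h).

h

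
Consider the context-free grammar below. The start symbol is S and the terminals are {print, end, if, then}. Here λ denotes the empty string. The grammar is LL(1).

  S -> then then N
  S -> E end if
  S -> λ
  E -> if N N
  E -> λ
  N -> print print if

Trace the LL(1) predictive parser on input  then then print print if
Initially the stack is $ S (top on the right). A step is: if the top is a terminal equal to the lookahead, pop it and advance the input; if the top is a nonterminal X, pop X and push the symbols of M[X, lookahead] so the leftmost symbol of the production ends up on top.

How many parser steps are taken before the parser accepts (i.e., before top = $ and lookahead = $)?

step 1: stack=$ S  input=then then print print if $  — expand S -> then then N
step 2: stack=$ N then then  input=then then print print if $  — match then
step 3: stack=$ N then  input=then print print if $  — match then
step 4: stack=$ N  input=print print if $  — expand N -> print print if
step 5: stack=$ if print print  input=print print if $  — match print
step 6: stack=$ if print  input=print if $  — match print
step 7: stack=$ if  input=if $  — match if
Accept reached after 7 steps.

7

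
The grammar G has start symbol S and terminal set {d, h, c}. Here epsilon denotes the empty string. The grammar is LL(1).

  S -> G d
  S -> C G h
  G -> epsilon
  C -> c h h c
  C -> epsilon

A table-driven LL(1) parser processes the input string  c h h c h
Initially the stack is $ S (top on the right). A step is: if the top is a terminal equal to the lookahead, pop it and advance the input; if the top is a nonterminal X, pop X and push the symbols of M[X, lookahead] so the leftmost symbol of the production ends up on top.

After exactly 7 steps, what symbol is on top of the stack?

h

step 1: stack=$ S  input=c h h c h $  — expand S -> C G h
step 2: stack=$ h G C  input=c h h c h $  — expand C -> c h h c
step 3: stack=$ h G c h h c  input=c h h c h $  — match c
step 4: stack=$ h G c h h  input=h h c h $  — match h
step 5: stack=$ h G c h  input=h c h $  — match h
step 6: stack=$ h G c  input=c h $  — match c
step 7: stack=$ h G  input=h $  — expand G -> epsilon
Stack after step 7: $ h (top = h).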